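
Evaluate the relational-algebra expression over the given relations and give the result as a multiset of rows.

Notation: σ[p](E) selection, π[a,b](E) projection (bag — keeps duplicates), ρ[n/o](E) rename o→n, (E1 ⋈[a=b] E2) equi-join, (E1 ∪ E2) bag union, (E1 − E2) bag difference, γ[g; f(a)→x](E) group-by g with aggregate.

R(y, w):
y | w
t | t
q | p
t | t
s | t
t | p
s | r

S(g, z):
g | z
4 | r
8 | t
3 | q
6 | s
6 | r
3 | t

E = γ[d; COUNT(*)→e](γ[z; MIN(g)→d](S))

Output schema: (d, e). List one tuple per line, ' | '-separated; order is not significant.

Row counts bottom-up:
  S → 6
  γ[z; MIN(g)→d](S) → 4
  γ[d; COUNT(*)→e](γ[z; MIN(g)→d](S)) → 3

== RESULT ==
d | e
3 | 2
4 | 1
6 | 1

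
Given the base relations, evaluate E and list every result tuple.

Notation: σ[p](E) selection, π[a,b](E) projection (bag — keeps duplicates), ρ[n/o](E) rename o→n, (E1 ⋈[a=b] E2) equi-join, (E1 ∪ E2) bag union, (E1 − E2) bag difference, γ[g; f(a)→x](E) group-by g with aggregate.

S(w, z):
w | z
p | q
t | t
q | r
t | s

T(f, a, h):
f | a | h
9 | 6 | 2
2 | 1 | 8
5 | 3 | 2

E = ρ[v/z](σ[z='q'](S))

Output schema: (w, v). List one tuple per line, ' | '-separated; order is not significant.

Stepwise |·|:
  S → 4
  σ[z='q'](S) → 1
  ρ[v/z](σ[z='q'](S)) → 1

== RESULT ==
w | v
p | q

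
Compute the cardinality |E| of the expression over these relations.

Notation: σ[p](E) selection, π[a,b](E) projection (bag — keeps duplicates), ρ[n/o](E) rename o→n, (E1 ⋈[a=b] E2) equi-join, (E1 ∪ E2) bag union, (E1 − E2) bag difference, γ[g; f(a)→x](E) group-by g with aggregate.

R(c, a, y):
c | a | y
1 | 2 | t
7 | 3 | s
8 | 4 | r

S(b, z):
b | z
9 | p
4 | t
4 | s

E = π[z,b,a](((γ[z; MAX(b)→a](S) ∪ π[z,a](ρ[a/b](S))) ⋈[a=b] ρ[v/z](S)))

Subexpression sizes:
  S → 3
  γ[z; MAX(b)→a](S) → 3
  S → 3
  ρ[a/b](S) → 3
  π[z,a](ρ[a/b](S)) → 3
  (γ[z; MAX(b)→a](S) ∪ π[z,a](ρ[a/b](S))) → 6
  S → 3
  ρ[v/z](S) → 3
  ((γ[z; MAX(b)→a](S) ∪ π[z,a](ρ[a/b](S))) ⋈[a=b] ρ[v/z](S)) → 10
  π[z,b,a](((γ[z; MAX(b)→a](S) ∪ π[z,a](ρ[a/b](S))) ⋈[a=b] ρ[v/z](S))) → 10

|E| = 10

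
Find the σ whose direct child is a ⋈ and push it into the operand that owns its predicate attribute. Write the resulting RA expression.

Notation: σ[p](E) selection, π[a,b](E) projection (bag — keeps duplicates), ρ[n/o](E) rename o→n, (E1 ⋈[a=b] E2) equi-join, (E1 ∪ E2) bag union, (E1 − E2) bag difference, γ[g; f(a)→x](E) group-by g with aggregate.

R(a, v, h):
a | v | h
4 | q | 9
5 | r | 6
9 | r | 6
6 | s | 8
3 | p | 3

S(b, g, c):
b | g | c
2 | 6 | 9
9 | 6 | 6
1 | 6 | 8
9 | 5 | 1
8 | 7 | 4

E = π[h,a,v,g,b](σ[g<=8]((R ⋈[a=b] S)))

σ filters on g, owned by the right side.
E' = π[h,a,v,g,b]((R ⋈[a=b] σ[g<=8](S)))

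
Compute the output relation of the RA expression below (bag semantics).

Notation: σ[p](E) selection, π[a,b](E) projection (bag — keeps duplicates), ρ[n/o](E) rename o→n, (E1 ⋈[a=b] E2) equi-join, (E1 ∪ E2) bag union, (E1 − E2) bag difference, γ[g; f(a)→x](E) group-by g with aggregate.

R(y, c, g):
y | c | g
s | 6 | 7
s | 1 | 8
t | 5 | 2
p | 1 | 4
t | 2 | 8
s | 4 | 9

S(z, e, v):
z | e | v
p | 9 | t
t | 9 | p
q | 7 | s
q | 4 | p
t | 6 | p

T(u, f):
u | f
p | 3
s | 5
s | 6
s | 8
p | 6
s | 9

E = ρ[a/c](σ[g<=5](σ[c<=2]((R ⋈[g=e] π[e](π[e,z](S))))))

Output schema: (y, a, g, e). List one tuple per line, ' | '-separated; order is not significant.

Per-node cardinality:
  R → 6
  S → 5
  π[e,z](S) → 5
  π[e](π[e,z](S)) → 5
  (R ⋈[g=e] π[e](π[e,z](S))) → 4
  σ[c<=2]((R ⋈[g=e] π[e](π[e,z](S)))) → 1
  σ[g<=5](σ[c<=2]((R ⋈[g=e] π[e](π[e,z](S))))) → 1
  ρ[a/c](σ[g<=5](σ[c<=2]((R ⋈[g=e] π[e](π[e,z](S)))))) → 1

== RESULT ==
y | a | g | e
p | 1 | 4 | 4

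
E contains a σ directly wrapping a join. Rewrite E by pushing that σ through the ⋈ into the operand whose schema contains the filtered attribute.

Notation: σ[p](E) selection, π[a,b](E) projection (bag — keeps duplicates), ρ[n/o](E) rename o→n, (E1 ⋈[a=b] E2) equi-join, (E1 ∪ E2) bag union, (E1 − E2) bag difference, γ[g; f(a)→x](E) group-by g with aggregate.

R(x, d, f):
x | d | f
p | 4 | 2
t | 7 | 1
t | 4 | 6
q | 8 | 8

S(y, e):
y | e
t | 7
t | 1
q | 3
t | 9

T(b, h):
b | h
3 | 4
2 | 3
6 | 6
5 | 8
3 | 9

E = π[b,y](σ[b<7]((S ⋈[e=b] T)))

σ filters on b, owned by the right side.
E' = π[b,y]((S ⋈[e=b] σ[b<7](T)))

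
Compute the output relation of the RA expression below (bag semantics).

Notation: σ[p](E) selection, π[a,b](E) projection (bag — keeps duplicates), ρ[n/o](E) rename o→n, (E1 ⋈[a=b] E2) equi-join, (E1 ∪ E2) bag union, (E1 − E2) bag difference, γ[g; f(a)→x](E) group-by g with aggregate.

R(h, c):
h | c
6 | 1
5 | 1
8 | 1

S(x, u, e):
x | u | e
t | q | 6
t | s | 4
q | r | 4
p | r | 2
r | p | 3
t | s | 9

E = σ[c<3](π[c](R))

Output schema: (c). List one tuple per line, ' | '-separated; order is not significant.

Per-node cardinality:
  R → 3
  π[c](R) → 3
  σ[c<3](π[c](R)) → 3

== RESULT ==
c
1
1
1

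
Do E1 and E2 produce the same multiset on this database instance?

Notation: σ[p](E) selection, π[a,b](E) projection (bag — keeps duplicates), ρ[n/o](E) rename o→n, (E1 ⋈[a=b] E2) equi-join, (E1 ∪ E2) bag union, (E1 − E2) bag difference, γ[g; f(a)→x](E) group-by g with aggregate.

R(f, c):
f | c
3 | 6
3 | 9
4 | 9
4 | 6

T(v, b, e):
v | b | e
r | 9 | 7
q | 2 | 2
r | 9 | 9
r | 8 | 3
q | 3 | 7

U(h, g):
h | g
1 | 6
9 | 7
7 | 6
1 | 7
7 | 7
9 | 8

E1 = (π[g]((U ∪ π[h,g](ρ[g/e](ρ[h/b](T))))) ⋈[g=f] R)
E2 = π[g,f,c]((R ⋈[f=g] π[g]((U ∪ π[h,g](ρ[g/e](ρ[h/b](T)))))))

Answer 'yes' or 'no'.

E1 stepwise |·|:
  U → 6
  T → 5
  ρ[h/b](T) → 5
  ρ[g/e](ρ[h/b](T)) → 5
  π[h,g](ρ[g/e](ρ[h/b](T))) → 5
  (U ∪ π[h,g](ρ[g/e](ρ[h/b](T)))) → 11
  π[g]((U ∪ π[h,g](ρ[g/e](ρ[h/b](T))))) → 11
  R → 4
  (π[g]((U ∪ π[h,g](ρ[g/e](ρ[h/b](T))))) ⋈[g=f] R) → 2
E2 stepwise |·|:
  R → 4
  U → 6
  T → 5
  ρ[h/b](T) → 5
  ρ[g/e](ρ[h/b](T)) → 5
  π[h,g](ρ[g/e](ρ[h/b](T))) → 5
  (U ∪ π[h,g](ρ[g/e](ρ[h/b](T)))) → 11
  π[g]((U ∪ π[h,g](ρ[g/e](ρ[h/b](T))))) → 11
  (R ⋈[f=g] π[g]((U ∪ π[h,g](ρ[g/e](ρ[h/b](T)))))) → 2
  π[g,f,c]((R ⋈[f=g] π[g]((U ∪ π[h,g](ρ[g/e](ρ[h/b](T))))))) → 2

E1 and E2 produce the same multiset:
g | f | c
3 | 3 | 6
3 | 3 | 9

yes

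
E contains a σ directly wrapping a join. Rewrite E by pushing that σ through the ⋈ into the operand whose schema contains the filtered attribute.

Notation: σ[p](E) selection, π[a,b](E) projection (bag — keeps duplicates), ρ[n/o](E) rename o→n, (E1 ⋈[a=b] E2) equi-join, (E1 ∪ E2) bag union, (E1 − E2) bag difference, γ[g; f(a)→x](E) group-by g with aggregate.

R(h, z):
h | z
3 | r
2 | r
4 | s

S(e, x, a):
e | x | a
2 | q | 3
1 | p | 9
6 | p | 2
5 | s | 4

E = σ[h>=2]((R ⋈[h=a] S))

σ filters on h, owned by the left side.
E' = (σ[h>=2](R) ⋈[h=a] S)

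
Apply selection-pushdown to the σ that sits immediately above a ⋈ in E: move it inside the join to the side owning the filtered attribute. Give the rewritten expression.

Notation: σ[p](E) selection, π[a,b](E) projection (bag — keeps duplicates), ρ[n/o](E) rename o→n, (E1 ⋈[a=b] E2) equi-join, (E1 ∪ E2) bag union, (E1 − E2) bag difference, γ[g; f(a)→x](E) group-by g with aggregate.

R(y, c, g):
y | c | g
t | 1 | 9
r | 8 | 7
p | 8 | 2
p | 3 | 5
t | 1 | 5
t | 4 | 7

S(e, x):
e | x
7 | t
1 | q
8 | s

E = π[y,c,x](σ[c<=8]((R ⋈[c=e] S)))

σ filters on c, owned by the left side.
E' = π[y,c,x]((σ[c<=8](R) ⋈[c=e] S))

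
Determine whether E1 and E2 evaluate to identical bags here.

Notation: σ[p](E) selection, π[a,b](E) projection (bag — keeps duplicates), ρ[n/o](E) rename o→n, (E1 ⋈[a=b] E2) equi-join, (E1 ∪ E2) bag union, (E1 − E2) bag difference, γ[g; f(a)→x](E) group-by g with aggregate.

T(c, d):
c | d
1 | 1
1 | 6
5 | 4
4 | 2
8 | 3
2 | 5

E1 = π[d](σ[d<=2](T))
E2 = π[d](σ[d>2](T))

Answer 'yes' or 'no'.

E1 per-node cardinality:
  T → 6
  σ[d<=2](T) → 2
  π[d](σ[d<=2](T)) → 2
E2 per-node cardinality:
  T → 6
  σ[d>2](T) → 4
  π[d](σ[d>2](T)) → 4

E1 result:
d
1
2
E2 result:
d
3
4
5
6
Witness: (6,) appears 0× in E1 but 1× in E2.

no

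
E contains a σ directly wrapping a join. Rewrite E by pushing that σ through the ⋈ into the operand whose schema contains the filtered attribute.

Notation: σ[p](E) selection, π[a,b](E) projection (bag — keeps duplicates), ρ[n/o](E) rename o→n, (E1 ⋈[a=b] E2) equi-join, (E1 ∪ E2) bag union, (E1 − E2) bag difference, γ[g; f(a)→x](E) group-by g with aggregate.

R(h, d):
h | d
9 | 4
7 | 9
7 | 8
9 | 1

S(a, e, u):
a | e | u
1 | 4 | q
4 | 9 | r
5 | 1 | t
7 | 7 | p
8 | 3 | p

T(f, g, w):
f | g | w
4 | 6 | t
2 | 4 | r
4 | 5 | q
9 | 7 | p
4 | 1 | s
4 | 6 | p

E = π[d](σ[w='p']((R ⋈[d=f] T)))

σ filters on w, owned by the right side.
E' = π[d]((R ⋈[d=f] σ[w='p'](T)))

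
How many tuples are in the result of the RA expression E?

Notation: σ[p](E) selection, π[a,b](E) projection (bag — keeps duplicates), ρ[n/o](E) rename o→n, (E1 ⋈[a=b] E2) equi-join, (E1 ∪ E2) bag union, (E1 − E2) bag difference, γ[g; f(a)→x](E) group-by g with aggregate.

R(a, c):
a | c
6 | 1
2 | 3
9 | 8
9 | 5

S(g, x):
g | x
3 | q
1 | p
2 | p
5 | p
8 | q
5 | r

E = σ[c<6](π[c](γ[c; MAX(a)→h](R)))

Row counts bottom-up:
  R → 4
  γ[c; MAX(a)→h](R) → 4
  π[c](γ[c; MAX(a)→h](R)) → 4
  σ[c<6](π[c](γ[c; MAX(a)→h](R))) → 3

|E| = 3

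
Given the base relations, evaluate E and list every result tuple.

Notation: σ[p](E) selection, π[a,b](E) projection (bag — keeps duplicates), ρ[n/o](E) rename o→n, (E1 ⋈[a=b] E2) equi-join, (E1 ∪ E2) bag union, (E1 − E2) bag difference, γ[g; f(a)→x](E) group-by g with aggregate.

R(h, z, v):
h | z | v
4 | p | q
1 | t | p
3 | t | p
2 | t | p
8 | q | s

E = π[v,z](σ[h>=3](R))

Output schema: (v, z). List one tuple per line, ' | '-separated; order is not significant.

Per-node cardinality:
  R → 5
  σ[h>=3](R) → 3
  π[v,z](σ[h>=3](R)) → 3

== RESULT ==
v | z
p | t
q | p
s | q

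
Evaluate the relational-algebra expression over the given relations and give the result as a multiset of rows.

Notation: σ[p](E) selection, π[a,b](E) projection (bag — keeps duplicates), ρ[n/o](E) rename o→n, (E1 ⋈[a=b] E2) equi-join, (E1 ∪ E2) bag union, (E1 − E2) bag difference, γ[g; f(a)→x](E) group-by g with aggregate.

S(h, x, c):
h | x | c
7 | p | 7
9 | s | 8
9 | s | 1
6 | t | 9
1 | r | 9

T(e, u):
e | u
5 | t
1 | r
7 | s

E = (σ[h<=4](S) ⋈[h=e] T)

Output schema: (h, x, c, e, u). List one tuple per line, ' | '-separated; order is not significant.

Per-node cardinality:
  S → 5
  σ[h<=4](S) → 1
  T → 3
  (σ[h<=4](S) ⋈[h=e] T) → 1

== RESULT ==
h | x | c | e | u
1 | r | 9 | 1 | r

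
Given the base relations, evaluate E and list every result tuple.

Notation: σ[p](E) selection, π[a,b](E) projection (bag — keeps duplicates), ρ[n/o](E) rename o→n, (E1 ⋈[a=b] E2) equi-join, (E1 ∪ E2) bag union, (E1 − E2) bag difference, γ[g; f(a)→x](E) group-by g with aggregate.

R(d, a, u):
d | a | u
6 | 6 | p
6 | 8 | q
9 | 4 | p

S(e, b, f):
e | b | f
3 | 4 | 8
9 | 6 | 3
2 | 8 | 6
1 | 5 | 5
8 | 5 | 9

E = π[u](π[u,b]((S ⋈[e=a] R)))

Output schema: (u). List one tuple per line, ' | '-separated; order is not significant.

Subexpression sizes:
  S → 5
  R → 3
  (S ⋈[e=a] R) → 1
  π[u,b]((S ⋈[e=a] R)) → 1
  π[u](π[u,b]((S ⋈[e=a] R))) → 1

== RESULT ==
u
q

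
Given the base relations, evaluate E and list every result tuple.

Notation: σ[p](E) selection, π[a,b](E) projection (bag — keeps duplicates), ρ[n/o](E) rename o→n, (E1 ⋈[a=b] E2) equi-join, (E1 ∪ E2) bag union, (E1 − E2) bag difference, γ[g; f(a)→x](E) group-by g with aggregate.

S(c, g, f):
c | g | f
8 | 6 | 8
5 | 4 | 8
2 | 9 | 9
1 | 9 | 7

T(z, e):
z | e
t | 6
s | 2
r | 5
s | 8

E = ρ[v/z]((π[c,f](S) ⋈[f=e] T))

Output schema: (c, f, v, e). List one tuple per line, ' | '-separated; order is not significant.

Row counts bottom-up:
  S → 4
  π[c,f](S) → 4
  T → 4
  (π[c,f](S) ⋈[f=e] T) → 2
  ρ[v/z]((π[c,f](S) ⋈[f=e] T)) → 2

== RESULT ==
c | f | v | e
5 | 8 | s | 8
8 | 8 | s | 8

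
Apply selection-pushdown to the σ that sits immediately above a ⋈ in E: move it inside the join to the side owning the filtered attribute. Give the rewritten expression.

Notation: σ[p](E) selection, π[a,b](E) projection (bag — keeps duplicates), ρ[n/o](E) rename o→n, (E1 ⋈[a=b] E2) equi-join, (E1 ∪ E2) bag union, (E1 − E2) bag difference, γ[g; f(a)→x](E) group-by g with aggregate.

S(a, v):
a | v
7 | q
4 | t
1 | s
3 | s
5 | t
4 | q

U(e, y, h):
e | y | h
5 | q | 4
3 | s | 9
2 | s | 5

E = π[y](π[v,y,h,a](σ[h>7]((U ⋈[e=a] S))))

σ filters on h, owned by the left side.
E' = π[y](π[v,y,h,a]((σ[h>7](U) ⋈[e=a] S)))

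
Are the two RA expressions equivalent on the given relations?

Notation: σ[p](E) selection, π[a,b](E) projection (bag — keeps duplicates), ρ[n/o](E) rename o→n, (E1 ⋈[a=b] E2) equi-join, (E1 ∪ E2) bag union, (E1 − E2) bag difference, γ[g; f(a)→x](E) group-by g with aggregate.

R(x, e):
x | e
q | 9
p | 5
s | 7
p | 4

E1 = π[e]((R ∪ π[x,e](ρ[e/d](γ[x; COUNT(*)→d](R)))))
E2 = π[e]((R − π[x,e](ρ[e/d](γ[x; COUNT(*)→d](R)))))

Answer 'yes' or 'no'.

E1 stepwise |·|:
  R → 4
  R → 4
  γ[x; COUNT(*)→d](R) → 3
  ρ[e/d](γ[x; COUNT(*)→d](R)) → 3
  π[x,e](ρ[e/d](γ[x; COUNT(*)→d](R))) → 3
  (R ∪ π[x,e](ρ[e/d](γ[x; COUNT(*)→d](R)))) → 7
  π[e]((R ∪ π[x,e](ρ[e/d](γ[x; COUNT(*)→d](R))))) → 7
E2 stepwise |·|:
  R → 4
  R → 4
  γ[x; COUNT(*)→d](R) → 3
  ρ[e/d](γ[x; COUNT(*)→d](R)) → 3
  π[x,e](ρ[e/d](γ[x; COUNT(*)→d](R))) → 3
  (R − π[x,e](ρ[e/d](γ[x; COUNT(*)→d](R)))) → 4
  π[e]((R − π[x,e](ρ[e/d](γ[x; COUNT(*)→d](R))))) → 4

E1 result:
e
1
1
2
4
5
7
9
E2 result:
e
4
5
7
9
Witness: (2,) appears 1× in E1 but 0× in E2.

no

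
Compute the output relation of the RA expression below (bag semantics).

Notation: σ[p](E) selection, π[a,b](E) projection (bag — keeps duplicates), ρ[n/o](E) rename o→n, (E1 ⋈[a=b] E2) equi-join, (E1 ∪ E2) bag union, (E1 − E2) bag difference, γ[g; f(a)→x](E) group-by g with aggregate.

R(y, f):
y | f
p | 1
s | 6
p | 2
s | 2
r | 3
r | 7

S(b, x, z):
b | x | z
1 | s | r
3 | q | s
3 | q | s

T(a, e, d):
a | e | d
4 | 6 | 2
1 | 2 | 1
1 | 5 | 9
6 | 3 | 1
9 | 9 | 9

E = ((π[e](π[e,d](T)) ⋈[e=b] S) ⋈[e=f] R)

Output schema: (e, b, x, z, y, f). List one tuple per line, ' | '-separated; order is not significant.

Subexpression sizes:
  T → 5
  π[e,d](T) → 5
  π[e](π[e,d](T)) → 5
  S → 3
  (π[e](π[e,d](T)) ⋈[e=b] S) → 2
  R → 6
  ((π[e](π[e,d](T)) ⋈[e=b] S) ⋈[e=f] R) → 2

== RESULT ==
e | b | x | z | y | f
3 | 3 | q | s | r | 3
3 | 3 | q | s | r | 3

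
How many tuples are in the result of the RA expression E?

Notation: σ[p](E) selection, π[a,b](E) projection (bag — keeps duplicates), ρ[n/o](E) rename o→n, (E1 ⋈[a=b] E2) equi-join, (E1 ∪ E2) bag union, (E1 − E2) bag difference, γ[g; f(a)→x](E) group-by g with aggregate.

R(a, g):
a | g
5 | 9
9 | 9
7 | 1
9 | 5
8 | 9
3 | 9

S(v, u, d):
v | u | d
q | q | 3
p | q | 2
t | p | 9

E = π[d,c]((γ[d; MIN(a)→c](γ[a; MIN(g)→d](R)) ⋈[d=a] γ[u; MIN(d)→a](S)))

Row counts bottom-up:
  R → 6
  γ[a; MIN(g)→d](R) → 5
  γ[d; MIN(a)→c](γ[a; MIN(g)→d](R)) → 3
  S → 3
  γ[u; MIN(d)→a](S) → 2
  (γ[d; MIN(a)→c](γ[a; MIN(g)→d](R)) ⋈[d=a] γ[u; MIN(d)→a](S)) → 1
  π[d,c]((γ[d; MIN(a)→c](γ[a; MIN(g)→d](R)) ⋈[d=a] γ[u; MIN(d)→a](S))) → 1

|E| = 1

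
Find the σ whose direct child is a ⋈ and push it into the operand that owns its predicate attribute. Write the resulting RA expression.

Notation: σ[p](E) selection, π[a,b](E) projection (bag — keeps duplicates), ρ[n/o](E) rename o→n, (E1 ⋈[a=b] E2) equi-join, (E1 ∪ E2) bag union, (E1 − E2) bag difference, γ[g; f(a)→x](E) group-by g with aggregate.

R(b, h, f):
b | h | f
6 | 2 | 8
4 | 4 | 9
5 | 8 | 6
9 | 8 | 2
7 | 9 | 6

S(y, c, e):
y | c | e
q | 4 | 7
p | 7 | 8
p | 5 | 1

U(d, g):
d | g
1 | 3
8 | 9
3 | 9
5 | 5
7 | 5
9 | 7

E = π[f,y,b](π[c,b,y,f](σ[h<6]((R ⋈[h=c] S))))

σ filters on h, owned by the left side.
E' = π[f,y,b](π[c,b,y,f]((σ[h<6](R) ⋈[h=c] S)))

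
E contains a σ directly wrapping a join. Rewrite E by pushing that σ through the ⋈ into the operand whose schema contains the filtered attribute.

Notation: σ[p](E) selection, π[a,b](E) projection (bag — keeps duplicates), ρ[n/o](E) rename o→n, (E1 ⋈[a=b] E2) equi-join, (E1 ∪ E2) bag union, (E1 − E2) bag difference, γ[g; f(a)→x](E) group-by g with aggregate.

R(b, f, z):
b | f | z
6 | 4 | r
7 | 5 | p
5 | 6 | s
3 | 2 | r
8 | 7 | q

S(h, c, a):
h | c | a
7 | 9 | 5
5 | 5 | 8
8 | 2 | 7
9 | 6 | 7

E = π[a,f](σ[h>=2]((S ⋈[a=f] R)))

σ filters on h, owned by the left side.
E' = π[a,f]((σ[h>=2](S) ⋈[a=f] R))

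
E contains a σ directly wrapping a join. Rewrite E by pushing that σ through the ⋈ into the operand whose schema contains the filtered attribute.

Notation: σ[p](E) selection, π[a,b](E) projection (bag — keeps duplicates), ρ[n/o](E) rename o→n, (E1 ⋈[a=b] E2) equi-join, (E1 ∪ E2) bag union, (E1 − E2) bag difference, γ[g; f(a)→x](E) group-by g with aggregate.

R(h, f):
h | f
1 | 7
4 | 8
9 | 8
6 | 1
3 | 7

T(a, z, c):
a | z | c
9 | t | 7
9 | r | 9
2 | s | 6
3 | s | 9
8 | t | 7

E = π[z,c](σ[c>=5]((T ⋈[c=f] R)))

σ filters on c, owned by the left side.
E' = π[z,c]((σ[c>=5](T) ⋈[c=f] R))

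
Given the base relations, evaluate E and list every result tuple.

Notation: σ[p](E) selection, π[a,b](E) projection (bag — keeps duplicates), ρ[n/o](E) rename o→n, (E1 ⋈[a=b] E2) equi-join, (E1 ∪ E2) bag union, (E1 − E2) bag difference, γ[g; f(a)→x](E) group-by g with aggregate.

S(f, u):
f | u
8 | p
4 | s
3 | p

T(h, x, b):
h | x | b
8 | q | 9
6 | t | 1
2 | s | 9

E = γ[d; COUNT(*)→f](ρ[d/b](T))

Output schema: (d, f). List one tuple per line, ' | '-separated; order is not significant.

Per-node cardinality:
  T → 3
  ρ[d/b](T) → 3
  γ[d; COUNT(*)→f](ρ[d/b](T)) → 2

== RESULT ==
d | f
1 | 1
9 | 2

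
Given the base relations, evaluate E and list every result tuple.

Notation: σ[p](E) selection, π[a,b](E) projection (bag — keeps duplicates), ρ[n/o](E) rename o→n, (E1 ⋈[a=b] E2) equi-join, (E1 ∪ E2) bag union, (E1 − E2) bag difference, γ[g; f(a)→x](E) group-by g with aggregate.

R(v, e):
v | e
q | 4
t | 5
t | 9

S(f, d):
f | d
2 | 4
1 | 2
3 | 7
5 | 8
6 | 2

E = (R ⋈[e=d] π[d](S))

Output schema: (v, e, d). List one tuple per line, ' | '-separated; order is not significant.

Subexpression sizes:
  R → 3
  S → 5
  π[d](S) → 5
  (R ⋈[e=d] π[d](S)) → 1

== RESULT ==
v | e | d
q | 4 | 4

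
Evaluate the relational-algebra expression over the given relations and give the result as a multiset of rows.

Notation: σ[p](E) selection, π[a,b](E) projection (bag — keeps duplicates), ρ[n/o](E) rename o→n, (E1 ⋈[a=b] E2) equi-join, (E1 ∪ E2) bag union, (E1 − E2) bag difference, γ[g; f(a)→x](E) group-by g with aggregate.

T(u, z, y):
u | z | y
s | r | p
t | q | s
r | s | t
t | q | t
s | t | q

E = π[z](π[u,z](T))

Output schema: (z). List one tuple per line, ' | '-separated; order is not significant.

Per-node cardinality:
  T → 5
  π[u,z](T) → 5
  π[z](π[u,z](T)) → 5

== RESULT ==
z
q
q
r
s
t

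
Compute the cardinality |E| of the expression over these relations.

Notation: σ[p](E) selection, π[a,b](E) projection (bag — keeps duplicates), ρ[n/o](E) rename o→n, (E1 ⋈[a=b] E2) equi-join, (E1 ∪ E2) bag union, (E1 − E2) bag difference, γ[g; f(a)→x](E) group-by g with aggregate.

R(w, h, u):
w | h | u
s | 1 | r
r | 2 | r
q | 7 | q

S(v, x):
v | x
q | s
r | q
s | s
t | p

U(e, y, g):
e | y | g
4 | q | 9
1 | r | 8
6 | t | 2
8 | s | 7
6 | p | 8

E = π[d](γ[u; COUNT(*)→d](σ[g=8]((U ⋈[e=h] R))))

Stepwise |·|:
  U → 5
  R → 3
  (U ⋈[e=h] R) → 1
  σ[g=8]((U ⋈[e=h] R)) → 1
  γ[u; COUNT(*)→d](σ[g=8]((U ⋈[e=h] R))) → 1
  π[d](γ[u; COUNT(*)→d](σ[g=8]((U ⋈[e=h] R)))) → 1

|E| = 1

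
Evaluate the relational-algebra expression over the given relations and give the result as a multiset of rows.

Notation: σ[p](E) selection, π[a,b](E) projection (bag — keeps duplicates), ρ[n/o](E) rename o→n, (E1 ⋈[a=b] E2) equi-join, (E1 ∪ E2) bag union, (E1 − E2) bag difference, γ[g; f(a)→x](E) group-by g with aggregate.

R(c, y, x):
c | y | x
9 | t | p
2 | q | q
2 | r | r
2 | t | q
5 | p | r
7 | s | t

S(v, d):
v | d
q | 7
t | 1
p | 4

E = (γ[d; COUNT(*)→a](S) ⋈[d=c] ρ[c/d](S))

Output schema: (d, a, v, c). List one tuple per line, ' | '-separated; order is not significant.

Row counts bottom-up:
  S → 3
  γ[d; COUNT(*)→a](S) → 3
  S → 3
  ρ[c/d](S) → 3
  (γ[d; COUNT(*)→a](S) ⋈[d=c] ρ[c/d](S)) → 3

== RESULT ==
d | a | v | c
1 | 1 | t | 1
4 | 1 | p | 4
7 | 1 | q | 7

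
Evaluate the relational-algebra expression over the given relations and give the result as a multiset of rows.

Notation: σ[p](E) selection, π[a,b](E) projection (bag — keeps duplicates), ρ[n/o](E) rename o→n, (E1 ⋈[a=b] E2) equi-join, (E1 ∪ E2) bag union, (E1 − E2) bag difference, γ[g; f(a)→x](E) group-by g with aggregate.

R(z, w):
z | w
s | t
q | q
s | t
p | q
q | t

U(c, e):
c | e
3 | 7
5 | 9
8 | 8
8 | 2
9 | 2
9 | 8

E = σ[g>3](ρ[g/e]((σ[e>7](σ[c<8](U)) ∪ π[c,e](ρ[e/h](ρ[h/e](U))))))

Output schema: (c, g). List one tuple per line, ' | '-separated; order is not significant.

Row counts bottom-up:
  U → 6
  σ[c<8](U) → 2
  σ[e>7](σ[c<8](U)) → 1
  U → 6
  ρ[h/e](U) → 6
  ρ[e/h](ρ[h/e](U)) → 6
  π[c,e](ρ[e/h](ρ[h/e](U))) → 6
  (σ[e>7](σ[c<8](U)) ∪ π[c,e](ρ[e/h](ρ[h/e](U)))) → 7
  ρ[g/e]((σ[e>7](σ[c<8](U)) ∪ π[c,e](ρ[e/h](ρ[h/e](U))))) → 7
  σ[g>3](ρ[g/e]((σ[e>7](σ[c<8](U)) ∪ π[c,e](ρ[e/h](ρ[h/e](U)))))) → 5

== RESULT ==
c | g
3 | 7
5 | 9
5 | 9
8 | 8
9 | 8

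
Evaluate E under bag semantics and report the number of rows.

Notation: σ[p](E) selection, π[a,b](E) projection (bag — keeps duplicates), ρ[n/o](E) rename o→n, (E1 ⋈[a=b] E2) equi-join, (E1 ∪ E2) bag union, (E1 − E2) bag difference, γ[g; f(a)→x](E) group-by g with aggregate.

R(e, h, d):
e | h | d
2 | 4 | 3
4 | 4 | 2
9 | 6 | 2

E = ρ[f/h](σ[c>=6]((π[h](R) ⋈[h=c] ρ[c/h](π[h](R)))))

Per-node cardinality:
  R → 3
  π[h](R) → 3
  R → 3
  π[h](R) → 3
  ρ[c/h](π[h](R)) → 3
  (π[h](R) ⋈[h=c] ρ[c/h](π[h](R))) → 5
  σ[c>=6]((π[h](R) ⋈[h=c] ρ[c/h](π[h](R)))) → 1
  ρ[f/h](σ[c>=6]((π[h](R) ⋈[h=c] ρ[c/h](π[h](R))))) → 1

|E| = 1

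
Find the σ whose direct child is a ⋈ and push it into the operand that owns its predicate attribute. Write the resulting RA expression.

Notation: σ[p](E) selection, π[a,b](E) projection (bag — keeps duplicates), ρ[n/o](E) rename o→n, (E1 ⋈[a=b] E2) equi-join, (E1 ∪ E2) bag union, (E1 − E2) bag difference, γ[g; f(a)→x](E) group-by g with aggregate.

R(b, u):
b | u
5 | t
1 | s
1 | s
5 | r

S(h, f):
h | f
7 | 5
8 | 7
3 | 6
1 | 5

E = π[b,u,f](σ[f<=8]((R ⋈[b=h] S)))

σ filters on f, owned by the right side.
E' = π[b,u,f]((R ⋈[b=h] σ[f<=8](S)))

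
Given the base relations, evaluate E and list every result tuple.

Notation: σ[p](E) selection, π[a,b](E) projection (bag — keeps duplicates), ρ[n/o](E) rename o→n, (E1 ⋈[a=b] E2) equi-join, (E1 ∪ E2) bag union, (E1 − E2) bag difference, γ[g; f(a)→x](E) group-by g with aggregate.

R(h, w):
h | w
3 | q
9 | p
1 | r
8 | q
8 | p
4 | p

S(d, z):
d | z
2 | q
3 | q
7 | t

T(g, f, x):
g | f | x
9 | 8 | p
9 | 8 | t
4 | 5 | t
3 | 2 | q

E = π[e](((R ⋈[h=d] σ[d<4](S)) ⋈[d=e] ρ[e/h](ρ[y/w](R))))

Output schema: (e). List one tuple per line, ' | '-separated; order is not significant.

Row counts bottom-up:
  R → 6
  S → 3
  σ[d<4](S) → 2
  (R ⋈[h=d] σ[d<4](S)) → 1
  R → 6
  ρ[y/w](R) → 6
  ρ[e/h](ρ[y/w](R)) → 6
  ((R ⋈[h=d] σ[d<4](S)) ⋈[d=e] ρ[e/h](ρ[y/w](R))) → 1
  π[e](((R ⋈[h=d] σ[d<4](S)) ⋈[d=e] ρ[e/h](ρ[y/w](R)))) → 1

== RESULT ==
e
3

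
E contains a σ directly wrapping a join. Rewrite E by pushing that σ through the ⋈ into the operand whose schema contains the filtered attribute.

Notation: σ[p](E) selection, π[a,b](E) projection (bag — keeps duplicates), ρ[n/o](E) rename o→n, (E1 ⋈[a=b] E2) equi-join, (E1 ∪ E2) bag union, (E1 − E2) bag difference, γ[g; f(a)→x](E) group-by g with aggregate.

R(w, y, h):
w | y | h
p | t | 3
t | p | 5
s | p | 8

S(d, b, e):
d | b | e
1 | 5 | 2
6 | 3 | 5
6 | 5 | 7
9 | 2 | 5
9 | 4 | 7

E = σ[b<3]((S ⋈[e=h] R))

σ filters on b, owned by the left side.
E' = (σ[b<3](S) ⋈[e=h] R)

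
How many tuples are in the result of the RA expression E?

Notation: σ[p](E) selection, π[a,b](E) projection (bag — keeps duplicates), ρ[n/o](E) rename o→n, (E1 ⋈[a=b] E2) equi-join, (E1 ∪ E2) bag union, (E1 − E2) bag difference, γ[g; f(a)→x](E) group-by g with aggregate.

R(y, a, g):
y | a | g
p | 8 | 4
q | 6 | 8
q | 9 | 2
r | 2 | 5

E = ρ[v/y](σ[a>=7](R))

Subexpression sizes:
  R → 4
  σ[a>=7](R) → 2
  ρ[v/y](σ[a>=7](R)) → 2

|E| = 2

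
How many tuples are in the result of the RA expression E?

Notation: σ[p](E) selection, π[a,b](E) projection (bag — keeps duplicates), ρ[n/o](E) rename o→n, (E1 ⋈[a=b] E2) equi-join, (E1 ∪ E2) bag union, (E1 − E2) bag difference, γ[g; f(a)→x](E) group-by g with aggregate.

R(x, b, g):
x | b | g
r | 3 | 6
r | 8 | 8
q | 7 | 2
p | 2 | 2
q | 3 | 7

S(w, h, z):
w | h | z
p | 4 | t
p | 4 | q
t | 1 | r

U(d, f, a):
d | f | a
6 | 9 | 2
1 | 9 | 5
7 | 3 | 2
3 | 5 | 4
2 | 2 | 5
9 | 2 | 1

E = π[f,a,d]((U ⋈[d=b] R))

Subexpression sizes:
  U → 6
  R → 5
  (U ⋈[d=b] R) → 4
  π[f,a,d]((U ⋈[d=b] R)) → 4

|E| = 4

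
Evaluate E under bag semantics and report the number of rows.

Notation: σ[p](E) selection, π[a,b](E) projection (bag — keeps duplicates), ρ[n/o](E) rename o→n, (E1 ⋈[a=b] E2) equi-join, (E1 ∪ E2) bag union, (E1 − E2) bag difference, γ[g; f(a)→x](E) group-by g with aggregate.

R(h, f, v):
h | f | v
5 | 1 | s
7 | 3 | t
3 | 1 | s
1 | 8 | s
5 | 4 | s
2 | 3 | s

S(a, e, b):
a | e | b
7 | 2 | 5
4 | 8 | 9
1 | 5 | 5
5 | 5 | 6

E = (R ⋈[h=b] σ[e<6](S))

Per-node cardinality:
  R → 6
  S → 4
  σ[e<6](S) → 3
  (R ⋈[h=b] σ[e<6](S)) → 4

|E| = 4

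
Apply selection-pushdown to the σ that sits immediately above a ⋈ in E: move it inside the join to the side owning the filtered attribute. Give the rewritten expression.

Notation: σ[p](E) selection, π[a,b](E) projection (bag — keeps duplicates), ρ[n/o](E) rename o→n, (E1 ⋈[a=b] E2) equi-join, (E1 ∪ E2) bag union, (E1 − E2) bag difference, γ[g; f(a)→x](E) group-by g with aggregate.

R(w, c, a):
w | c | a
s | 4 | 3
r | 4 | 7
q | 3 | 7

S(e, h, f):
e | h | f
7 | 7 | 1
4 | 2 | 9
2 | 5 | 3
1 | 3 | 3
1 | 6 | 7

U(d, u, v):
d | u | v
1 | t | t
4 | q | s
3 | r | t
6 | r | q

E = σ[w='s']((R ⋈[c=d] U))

σ filters on w, owned by the left side.
E' = (σ[w='s'](R) ⋈[c=d] U)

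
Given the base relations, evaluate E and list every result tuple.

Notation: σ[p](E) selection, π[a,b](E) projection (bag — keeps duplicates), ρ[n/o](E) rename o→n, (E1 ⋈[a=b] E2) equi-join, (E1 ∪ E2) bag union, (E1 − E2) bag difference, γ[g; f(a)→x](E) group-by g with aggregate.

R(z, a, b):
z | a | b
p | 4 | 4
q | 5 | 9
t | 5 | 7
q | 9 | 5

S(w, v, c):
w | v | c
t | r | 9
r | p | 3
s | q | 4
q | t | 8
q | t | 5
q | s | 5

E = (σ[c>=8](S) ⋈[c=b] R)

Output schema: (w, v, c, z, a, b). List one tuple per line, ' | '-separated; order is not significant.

Per-node cardinality:
  S → 6
  σ[c>=8](S) → 2
  R → 4
  (σ[c>=8](S) ⋈[c=b] R) → 1

== RESULT ==
w | v | c | z | a | b
t | r | 9 | q | 5 | 9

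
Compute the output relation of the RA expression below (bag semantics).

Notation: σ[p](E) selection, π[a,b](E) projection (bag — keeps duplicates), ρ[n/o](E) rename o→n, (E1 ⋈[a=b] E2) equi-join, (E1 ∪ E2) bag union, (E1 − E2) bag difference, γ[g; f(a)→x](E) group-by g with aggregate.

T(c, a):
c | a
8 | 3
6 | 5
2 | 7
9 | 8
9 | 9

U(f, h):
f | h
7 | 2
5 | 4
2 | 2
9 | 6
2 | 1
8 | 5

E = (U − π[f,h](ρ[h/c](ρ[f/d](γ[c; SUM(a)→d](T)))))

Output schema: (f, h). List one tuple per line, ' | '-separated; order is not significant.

Row counts bottom-up:
  U → 6
  T → 5
  γ[c; SUM(a)→d](T) → 4
  ρ[f/d](γ[c; SUM(a)→d](T)) → 4
  ρ[h/c](ρ[f/d](γ[c; SUM(a)→d](T))) → 4
  π[f,h](ρ[h/c](ρ[f/d](γ[c; SUM(a)→d](T)))) → 4
  (U − π[f,h](ρ[h/c](ρ[f/d](γ[c; SUM(a)→d](T))))) → 5

== RESULT ==
f | h
2 | 1
2 | 2
5 | 4
8 | 5
9 | 6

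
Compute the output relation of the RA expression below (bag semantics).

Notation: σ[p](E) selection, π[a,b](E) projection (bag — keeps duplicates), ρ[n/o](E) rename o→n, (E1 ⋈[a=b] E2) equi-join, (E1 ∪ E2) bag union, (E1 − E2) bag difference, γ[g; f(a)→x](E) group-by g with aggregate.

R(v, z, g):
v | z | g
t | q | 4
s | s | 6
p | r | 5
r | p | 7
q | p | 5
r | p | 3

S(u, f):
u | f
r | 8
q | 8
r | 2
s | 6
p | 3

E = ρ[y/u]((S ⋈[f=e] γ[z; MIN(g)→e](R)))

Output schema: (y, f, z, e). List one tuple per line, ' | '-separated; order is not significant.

Per-node cardinality:
  S → 5
  R → 6
  γ[z; MIN(g)→e](R) → 4
  (S ⋈[f=e] γ[z; MIN(g)→e](R)) → 2
  ρ[y/u]((S ⋈[f=e] γ[z; MIN(g)→e](R))) → 2

== RESULT ==
y | f | z | e
p | 3 | p | 3
s | 6 | s | 6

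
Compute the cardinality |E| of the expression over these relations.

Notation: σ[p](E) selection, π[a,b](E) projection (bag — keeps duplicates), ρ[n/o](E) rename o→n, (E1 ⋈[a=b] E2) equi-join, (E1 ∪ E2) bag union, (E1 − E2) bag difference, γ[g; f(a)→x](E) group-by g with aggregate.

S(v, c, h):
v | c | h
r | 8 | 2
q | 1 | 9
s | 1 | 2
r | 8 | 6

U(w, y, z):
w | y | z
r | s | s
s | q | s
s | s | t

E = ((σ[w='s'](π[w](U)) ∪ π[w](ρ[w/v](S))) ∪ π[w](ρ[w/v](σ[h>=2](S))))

Per-node cardinality:
  U → 3
  π[w](U) → 3
  σ[w='s'](π[w](U)) → 2
  S → 4
  ρ[w/v](S) → 4
  π[w](ρ[w/v](S)) → 4
  (σ[w='s'](π[w](U)) ∪ π[w](ρ[w/v](S))) → 6
  S → 4
  σ[h>=2](S) → 4
  ρ[w/v](σ[h>=2](S)) → 4
  π[w](ρ[w/v](σ[h>=2](S))) → 4
  ((σ[w='s'](π[w](U)) ∪ π[w](ρ[w/v](S))) ∪ π[w](ρ[w/v](σ[h>=2](S)))) → 10

|E| = 10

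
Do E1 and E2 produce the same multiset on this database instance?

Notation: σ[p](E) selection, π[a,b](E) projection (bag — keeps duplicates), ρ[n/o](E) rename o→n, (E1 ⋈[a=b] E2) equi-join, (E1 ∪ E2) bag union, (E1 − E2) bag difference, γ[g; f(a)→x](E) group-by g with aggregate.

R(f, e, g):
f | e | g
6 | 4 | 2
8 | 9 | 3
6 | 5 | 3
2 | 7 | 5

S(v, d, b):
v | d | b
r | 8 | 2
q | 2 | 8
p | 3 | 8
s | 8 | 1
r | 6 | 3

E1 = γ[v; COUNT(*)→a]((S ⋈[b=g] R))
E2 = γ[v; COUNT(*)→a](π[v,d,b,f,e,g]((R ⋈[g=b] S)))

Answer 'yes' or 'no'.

E1 stepwise |·|:
  S → 5
  R → 4
  (S ⋈[b=g] R) → 3
  γ[v; COUNT(*)→a]((S ⋈[b=g] R)) → 1
E2 stepwise |·|:
  R → 4
  S → 5
  (R ⋈[g=b] S) → 3
  π[v,d,b,f,e,g]((R ⋈[g=b] S)) → 3
  γ[v; COUNT(*)→a](π[v,d,b,f,e,g]((R ⋈[g=b] S))) → 1

E1 and E2 produce the same multiset:
v | a
r | 3

yes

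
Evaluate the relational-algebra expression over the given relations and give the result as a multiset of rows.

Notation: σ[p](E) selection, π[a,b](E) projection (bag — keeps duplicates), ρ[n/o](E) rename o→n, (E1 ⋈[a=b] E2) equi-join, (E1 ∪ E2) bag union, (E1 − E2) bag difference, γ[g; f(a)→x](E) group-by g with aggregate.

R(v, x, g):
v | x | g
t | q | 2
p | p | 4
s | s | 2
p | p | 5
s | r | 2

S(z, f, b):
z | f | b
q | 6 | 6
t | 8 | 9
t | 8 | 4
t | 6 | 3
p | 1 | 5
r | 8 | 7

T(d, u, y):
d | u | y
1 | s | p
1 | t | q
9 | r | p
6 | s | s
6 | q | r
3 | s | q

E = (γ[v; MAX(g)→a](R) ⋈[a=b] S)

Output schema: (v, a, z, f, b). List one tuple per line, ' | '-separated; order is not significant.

Per-node cardinality:
  R → 5
  γ[v; MAX(g)→a](R) → 3
  S → 6
  (γ[v; MAX(g)→a](R) ⋈[a=b] S) → 1

== RESULT ==
v | a | z | f | b
p | 5 | p | 1 | 5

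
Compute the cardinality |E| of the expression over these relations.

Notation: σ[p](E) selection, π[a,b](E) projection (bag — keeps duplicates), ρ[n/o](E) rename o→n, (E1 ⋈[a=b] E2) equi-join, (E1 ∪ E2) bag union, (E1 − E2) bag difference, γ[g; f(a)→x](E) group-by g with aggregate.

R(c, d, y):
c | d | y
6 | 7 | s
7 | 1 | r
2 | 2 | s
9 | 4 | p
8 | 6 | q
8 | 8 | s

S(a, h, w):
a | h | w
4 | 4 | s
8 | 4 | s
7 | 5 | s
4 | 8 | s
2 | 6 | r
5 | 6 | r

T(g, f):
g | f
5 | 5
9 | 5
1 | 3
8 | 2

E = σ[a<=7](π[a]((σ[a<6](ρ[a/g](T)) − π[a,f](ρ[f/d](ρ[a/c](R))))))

Row counts bottom-up:
  T → 4
  ρ[a/g](T) → 4
  σ[a<6](ρ[a/g](T)) → 2
  R → 6
  ρ[a/c](R) → 6
  ρ[f/d](ρ[a/c](R)) → 6
  π[a,f](ρ[f/d](ρ[a/c](R))) → 6
  (σ[a<6](ρ[a/g](T)) − π[a,f](ρ[f/d](ρ[a/c](R)))) → 2
  π[a]((σ[a<6](ρ[a/g](T)) − π[a,f](ρ[f/d](ρ[a/c](R))))) → 2
  σ[a<=7](π[a]((σ[a<6](ρ[a/g](T)) − π[a,f](ρ[f/d](ρ[a/c](R)))))) → 2

|E| = 2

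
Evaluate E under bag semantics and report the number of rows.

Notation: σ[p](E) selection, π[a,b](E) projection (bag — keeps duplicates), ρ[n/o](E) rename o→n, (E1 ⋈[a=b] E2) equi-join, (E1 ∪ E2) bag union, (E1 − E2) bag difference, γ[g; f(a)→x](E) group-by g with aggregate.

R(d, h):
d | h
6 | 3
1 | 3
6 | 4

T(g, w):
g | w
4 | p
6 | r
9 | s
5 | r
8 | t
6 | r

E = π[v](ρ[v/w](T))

Per-node cardinality:
  T → 6
  ρ[v/w](T) → 6
  π[v](ρ[v/w](T)) → 6

|E| = 6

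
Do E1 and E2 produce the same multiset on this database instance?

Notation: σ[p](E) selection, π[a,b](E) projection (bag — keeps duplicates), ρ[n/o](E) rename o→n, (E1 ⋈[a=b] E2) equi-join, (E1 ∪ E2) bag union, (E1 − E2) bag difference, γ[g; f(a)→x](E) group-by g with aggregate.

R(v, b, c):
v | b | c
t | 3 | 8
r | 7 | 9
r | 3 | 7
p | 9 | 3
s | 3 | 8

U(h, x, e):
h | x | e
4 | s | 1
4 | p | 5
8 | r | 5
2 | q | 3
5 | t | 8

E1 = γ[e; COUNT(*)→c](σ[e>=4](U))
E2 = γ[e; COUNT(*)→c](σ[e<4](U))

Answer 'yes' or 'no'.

E1 row counts bottom-up:
  U → 5
  σ[e>=4](U) → 3
  γ[e; COUNT(*)→c](σ[e>=4](U)) → 2
E2 row counts bottom-up:
  U → 5
  σ[e<4](U) → 2
  γ[e; COUNT(*)→c](σ[e<4](U)) → 2

E1 result:
e | c
5 | 2
8 | 1
E2 result:
e | c
1 | 1
3 | 1
Witness: (3, 1) appears 0× in E1 but 1× in E2.

no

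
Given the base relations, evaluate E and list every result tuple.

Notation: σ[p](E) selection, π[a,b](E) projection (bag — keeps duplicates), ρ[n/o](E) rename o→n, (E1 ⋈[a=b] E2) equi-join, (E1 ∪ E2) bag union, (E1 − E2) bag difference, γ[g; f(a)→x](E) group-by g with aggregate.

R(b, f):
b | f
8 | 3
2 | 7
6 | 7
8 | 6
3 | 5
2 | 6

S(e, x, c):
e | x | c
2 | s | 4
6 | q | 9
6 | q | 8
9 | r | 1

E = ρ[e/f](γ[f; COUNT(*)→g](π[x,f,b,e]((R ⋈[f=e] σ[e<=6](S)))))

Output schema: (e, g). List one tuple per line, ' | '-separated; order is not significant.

Row counts bottom-up:
  R → 6
  S → 4
  σ[e<=6](S) → 3
  (R ⋈[f=e] σ[e<=6](S)) → 4
  π[x,f,b,e]((R ⋈[f=e] σ[e<=6](S))) → 4
  γ[f; COUNT(*)→g](π[x,f,b,e]((R ⋈[f=e] σ[e<=6](S)))) → 1
  ρ[e/f](γ[f; COUNT(*)→g](π[x,f,b,e]((R ⋈[f=e] σ[e<=6](S))))) → 1

== RESULT ==
e | g
6 | 4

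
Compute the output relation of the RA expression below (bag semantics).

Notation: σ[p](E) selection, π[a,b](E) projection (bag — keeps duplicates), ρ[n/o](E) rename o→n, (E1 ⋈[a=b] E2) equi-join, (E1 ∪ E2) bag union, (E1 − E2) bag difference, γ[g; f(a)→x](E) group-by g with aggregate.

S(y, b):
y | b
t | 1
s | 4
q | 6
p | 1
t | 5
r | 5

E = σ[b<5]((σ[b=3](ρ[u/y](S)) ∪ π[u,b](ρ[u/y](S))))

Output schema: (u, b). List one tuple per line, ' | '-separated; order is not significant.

Subexpression sizes:
  S → 6
  ρ[u/y](S) → 6
  σ[b=3](ρ[u/y](S)) → 0
  S → 6
  ρ[u/y](S) → 6
  π[u,b](ρ[u/y](S)) → 6
  (σ[b=3](ρ[u/y](S)) ∪ π[u,b](ρ[u/y](S))) → 6
  σ[b<5]((σ[b=3](ρ[u/y](S)) ∪ π[u,b](ρ[u/y](S)))) → 3

== RESULT ==
u | b
p | 1
s | 4
t | 1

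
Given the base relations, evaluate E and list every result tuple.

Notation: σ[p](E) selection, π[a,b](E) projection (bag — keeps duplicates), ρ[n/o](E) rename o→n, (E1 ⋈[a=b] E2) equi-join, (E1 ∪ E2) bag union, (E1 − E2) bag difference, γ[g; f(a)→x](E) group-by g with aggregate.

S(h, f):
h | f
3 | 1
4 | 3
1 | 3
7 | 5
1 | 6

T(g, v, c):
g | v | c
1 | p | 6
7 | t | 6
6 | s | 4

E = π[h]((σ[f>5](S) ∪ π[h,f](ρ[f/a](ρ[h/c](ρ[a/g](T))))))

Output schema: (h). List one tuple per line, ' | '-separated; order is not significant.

Subexpression sizes:
  S → 5
  σ[f>5](S) → 1
  T → 3
  ρ[a/g](T) → 3
  ρ[h/c](ρ[a/g](T)) → 3
  ρ[f/a](ρ[h/c](ρ[a/g](T))) → 3
  π[h,f](ρ[f/a](ρ[h/c](ρ[a/g](T)))) → 3
  (σ[f>5](S) ∪ π[h,f](ρ[f/a](ρ[h/c](ρ[a/g](T))))) → 4
  π[h]((σ[f>5](S) ∪ π[h,f](ρ[f/a](ρ[h/c](ρ[a/g](T)))))) → 4

== RESULT ==
h
1
4
6
6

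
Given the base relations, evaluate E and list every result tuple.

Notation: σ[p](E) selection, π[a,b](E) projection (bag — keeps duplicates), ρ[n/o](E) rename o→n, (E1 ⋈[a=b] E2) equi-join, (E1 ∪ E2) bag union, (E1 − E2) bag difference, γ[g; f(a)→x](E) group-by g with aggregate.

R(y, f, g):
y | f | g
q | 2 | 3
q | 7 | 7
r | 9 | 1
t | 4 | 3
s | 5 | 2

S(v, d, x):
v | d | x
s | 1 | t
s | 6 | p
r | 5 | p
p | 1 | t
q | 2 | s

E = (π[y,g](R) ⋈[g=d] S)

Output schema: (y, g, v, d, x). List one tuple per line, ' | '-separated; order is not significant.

Subexpression sizes:
  R → 5
  π[y,g](R) → 5
  S → 5
  (π[y,g](R) ⋈[g=d] S) → 3

== RESULT ==
y | g | v | d | x
r | 1 | p | 1 | t
r | 1 | s | 1 | t
s | 2 | q | 2 | s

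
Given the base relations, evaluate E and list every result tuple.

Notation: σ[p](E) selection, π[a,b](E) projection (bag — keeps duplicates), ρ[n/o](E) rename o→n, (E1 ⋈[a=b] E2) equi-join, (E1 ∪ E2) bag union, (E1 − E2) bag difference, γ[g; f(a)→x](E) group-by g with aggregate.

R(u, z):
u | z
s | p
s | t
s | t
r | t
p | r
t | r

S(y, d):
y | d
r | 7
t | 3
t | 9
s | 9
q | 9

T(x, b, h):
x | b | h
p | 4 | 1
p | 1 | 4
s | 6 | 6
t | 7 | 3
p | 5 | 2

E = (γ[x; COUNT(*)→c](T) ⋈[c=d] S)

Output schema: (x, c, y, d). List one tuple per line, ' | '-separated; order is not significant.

Row counts bottom-up:
  T → 5
  γ[x; COUNT(*)→c](T) → 3
  S → 5
  (γ[x; COUNT(*)→c](T) ⋈[c=d] S) → 1

== RESULT ==
x | c | y | d
p | 3 | t | 3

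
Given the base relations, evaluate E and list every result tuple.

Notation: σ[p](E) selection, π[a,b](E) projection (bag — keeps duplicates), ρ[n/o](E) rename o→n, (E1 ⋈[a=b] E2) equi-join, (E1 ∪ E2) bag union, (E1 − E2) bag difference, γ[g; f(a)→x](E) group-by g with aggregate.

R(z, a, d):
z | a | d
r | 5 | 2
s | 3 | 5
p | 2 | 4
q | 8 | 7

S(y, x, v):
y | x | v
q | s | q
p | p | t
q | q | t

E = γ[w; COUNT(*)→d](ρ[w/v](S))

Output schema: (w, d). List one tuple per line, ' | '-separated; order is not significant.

Row counts bottom-up:
  S → 3
  ρ[w/v](S) → 3
  γ[w; COUNT(*)→d](ρ[w/v](S)) → 2

== RESULT ==
w | d
q | 1
t | 2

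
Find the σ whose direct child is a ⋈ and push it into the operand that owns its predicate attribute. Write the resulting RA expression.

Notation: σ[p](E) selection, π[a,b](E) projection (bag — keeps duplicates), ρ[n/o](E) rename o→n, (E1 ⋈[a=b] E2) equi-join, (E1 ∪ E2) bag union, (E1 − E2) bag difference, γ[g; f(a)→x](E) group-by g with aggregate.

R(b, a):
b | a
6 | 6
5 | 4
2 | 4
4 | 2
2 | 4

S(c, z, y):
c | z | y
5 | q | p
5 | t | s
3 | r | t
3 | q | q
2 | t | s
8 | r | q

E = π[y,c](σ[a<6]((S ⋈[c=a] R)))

σ filters on a, owned by the right side.
E' = π[y,c]((S ⋈[c=a] σ[a<6](R)))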